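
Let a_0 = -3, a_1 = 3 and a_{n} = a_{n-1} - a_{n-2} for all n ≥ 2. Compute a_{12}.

The ordinary generating function has denominator 1 - q + q^2.
Iterating the recurrence: a_0,…,a_{12} = -3, 3, 6, 3, -3, -6, -3, 3, 6, 3, -3, -6, -3.

-3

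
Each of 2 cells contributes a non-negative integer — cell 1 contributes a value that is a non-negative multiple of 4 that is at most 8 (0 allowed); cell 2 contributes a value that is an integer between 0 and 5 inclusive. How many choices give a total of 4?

The generating function for the choices is (1 + z^4 + z^8)·(1 + z + z^2 + z^3 + z^4 + z^5); the count is [z^4].
(1 + z^4 + z^8) has coefficients 1,0,0,0,1 for degrees 0…4.
(1 + z + z^2 + z^3 + z^4 + z^5) has coefficients 1,1,1,1,1 for degrees 0…4.
[z^4] = 1·1 + 1·1 = 2.

2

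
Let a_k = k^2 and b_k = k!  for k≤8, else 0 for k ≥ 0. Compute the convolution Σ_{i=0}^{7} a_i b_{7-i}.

Write out a_i and b_{7-i} for i = 0,…,7 and sum the products.
Σ = 0·5040 + 1·720 + 4·120 + 9·24 + 16·6 + 25·2 + 36·1 + 49·1 = 1647.

1647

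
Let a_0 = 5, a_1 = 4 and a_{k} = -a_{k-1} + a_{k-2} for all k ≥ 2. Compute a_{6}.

-7

The ordinary generating function has denominator 1 + z - z^2.
Iterating the recurrence: a_0,…,a_{6} = 5, 4, 1, 3, -2, 5, -7.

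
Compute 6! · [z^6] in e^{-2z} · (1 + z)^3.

-32

The EGF product rule gives c_6 = Σ_{k_1+k_2=6} C(6; k_1,k_2) · ∏ g_i(k_i), where e^{-2z} gives (-2)^k; (1+z)^3 gives the falling factorial (3)_k.
g_1(k) for k = 0…6: 1, -2, 4, -8, 16, -32, 64.
g_2(k) for k = 0…6: 1, 3, 6, 6, 0, 0, 0.
c_6 = Σ_k C(6,k)·g_1(k)·g_2(6−k) = 20·(-8)·6 + 15·16·6 + 6·(-32)·3 + 1·64·1 = −960 + 1440 − 576 + 64 = -32.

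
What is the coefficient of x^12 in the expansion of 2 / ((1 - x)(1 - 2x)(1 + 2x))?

10922

Partial fractions give a closed form: a_n = (-2/3)·1^n + (2)·2^n + (2/3)·(-2)^n.
At n = 12: a_12 = 10922.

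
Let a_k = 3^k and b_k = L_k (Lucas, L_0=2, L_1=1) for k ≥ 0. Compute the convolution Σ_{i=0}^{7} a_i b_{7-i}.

6527

Write out a_i and b_{7-i} for i = 0,…,7 and sum the products.
Σ = 1·29 + 3·18 + 9·11 + 27·7 + 81·4 + 243·3 + 729·1 + 2187·2 = 6527.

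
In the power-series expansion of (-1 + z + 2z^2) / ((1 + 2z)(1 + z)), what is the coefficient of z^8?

The denominator gives the recurrence a_n = −3a_(n−1) − 2a_(n−2) for n ≥ 3; the numerator fixes a_0 = -1, a_1 = 4, a_2 = -8.
Iterating: -1, 4, -8, 16, -32, 64, -128, 256, -512, so a_8 = -512.

-512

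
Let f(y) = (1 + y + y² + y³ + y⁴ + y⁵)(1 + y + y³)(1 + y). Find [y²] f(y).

(1 + y + y² + y³ + y⁴ + y⁵) has coefficients 1,1,1 for degrees 0…2.
(1 + y + y³) has coefficients 1,1,0 for degrees 0…2.
Finally multiplying by (1 + y), the product of all factors after the first has coefficients 1,2,1 for degrees 0…2.
[y²] = 1·1 + 1·2 + 1·1 = 4.

4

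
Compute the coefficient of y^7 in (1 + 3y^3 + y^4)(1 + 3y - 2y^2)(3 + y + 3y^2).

-11

(1 + 3y^3 + y^4) has coefficients 1,0,0,3,1 for degrees 0…4.
(1 + 3y - 2y^2) has coefficients 1,3,-2,0,0,0,0,0 for degrees 0…7.
Finally multiplying by (3 + y + 3y^2), the product of all factors after the first has coefficients 3,10,0,7,-6,0,0,0 for degrees 0…7.
[y^7] = 1·0 + 3·(-6) + 1·7 = -11.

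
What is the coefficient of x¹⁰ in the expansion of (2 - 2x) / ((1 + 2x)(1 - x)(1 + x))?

The denominator gives the recurrence a_n = −2a_(n−1) + a_(n−2) + 2a_(n−3) for n ≥ 3; the numerator fixes a_0 = 2, a_1 = -6, a_2 = 14.
Iterating: 2, -6, 14, -30, 62, -126, 254, -510, 1022, -2046, 4094, so a_10 = 4094.

4094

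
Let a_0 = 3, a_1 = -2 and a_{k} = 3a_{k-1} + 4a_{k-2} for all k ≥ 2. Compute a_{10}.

The ordinary generating function has denominator 1 - 3q - 4q^2.
Iterating the recurrence: a_0,…,a_{10} = 3, -2, 6, 10, 54, 202, 822, 3274, 13110, 52426, 209718.

209718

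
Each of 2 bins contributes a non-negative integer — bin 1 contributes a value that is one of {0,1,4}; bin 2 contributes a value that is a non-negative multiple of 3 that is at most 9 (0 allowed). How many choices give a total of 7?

The generating function for the choices is (1 + q + q^4)·(1 + q^3 + q^6 + q^9); the count is [q^7].
(1 + q + q^4) has coefficients 1,1,0,0,1 for degrees 0…4.
(1 + q^3 + q^6 + q^9) has coefficients 1,0,0,1,0,0,1,0 for degrees 0…7.
[q^7] = 1·0 + 1·1 + 1·1 = 2.

2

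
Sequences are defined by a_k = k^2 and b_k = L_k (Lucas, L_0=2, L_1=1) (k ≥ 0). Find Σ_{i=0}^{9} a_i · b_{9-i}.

The convolution is the t^9 coefficient of A(t)B(t).
Σ = 0·76 + 1·47 + 4·29 + 9·18 + 16·11 + 25·7 + 36·4 + 49·3 + 64·1 + 81·2 = 1193.

1193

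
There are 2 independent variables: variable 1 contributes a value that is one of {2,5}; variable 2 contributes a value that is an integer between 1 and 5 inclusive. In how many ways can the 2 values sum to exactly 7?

2

The generating function for the choices is (q^2 + q^5)·(q + q^2 + q^3 + q^4 + q^5); the count is [q^7].
(q^2 + q^5) has coefficients 0,0,1,0,0,1 for degrees 0…5.
(q + q^2 + q^3 + q^4 + q^5) has coefficients 0,1,1,1,1,1,0,0 for degrees 0…7.
[q^7] = 1·1 + 1·1 = 2.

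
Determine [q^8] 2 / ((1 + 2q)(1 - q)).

342

Partial fractions give a closed form: a_n = (4/3)·(-2)^n + (2/3)·1^n.
At n = 8: a_8 = 342.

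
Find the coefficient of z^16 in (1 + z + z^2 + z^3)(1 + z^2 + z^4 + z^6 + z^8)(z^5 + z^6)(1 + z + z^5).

(1 + z + z^2 + z^3) has coefficients 1,1,1,1 for degrees 0…3.
(1 + z^2 + z^4 + z^6 + z^8) has coefficients 1,0,1,0,1,0,1,0,1,0,0,0,0,0,0,0,0 for degrees 0…16.
Multiplying by (z^5 + z^6) gives running coefficients 0,0,0,0,0,1,1,1,1,1,1,1,1,1,1,0,0 for degrees 0…16.
Finally multiplying by (1 + z + z^5), the product of all factors after the first has coefficients 0,0,0,0,0,1,2,2,2,2,3,3,3,3,3,2,1 for degrees 0…16.
[z^16] = 1·1 + 1·2 + 1·3 + 1·3 = 9.

9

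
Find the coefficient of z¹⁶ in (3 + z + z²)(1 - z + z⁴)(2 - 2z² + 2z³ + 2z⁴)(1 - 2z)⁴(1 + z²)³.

98

(3 + z + z²) has coefficients 3,1,1 for degrees 0…2.
(1 - z + z⁴) has coefficients 1,-1,0,0,1,0,0,0,0,0,0,0,0,0,0,0,0 for degrees 0…16.
Multiplying by (2 - 2z² + 2z³ + 2z⁴) gives running coefficients 2,-2,-2,4,2,-2,-2,2,2,0,0,0,0,0,0,0,0 for degrees 0…16.
Multiplying by (1 - 2z)⁴ gives running coefficients 2,-18,62,-92,18,110,-98,-30,34,64,-48,-32,32,0,0,0,0 for degrees 0…16.
Finally multiplying by (1 + z²)³, the product of all factors after the first has coefficients 2,-18,68,-146,210,-220,144,6,-144,212,-222,180,-108,66,-14,-32,48 for degrees 0…16.
[z¹⁶] = 3·48 + 1·(-32) + 1·(-14) = 98.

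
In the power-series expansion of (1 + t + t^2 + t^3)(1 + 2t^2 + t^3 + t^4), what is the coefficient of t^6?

(1 + t + t^2 + t^3) has coefficients 1,1,1,1 for degrees 0…3.
(1 + 2t^2 + t^3 + t^4) has coefficients 1,0,2,1,1,0,0 for degrees 0…6.
[t^6] = 1·0 + 1·0 + 1·1 + 1·1 = 2.

2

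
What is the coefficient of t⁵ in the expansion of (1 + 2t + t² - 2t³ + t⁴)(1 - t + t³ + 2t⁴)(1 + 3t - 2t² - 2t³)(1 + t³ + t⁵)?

32

(1 + 2t + t² - 2t³ + t⁴) has coefficients 1,2,1,-2,1 for degrees 0…4.
(1 - t + t³ + 2t⁴) has coefficients 1,-1,0,1,2,0 for degrees 0…5.
Multiplying by (1 + 3t - 2t² - 2t³) gives running coefficients 1,2,-5,1,7,4 for degrees 0…5.
Finally multiplying by (1 + t³ + t⁵), the product of all factors after the first has coefficients 1,2,-5,2,9,0 for degrees 0…5.
[t⁵] = 1·0 + 2·9 + 1·2 − 2·(-5) + 1·2 = 32.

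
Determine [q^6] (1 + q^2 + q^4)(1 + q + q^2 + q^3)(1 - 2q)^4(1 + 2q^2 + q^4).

(1 + q^2 + q^4) has coefficients 1,0,1,0,1 for degrees 0…4.
(1 + q + q^2 + q^3) has coefficients 1,1,1,1,0,0,0 for degrees 0…6.
Multiplying by (1 - 2q)^4 gives running coefficients 1,-7,17,-15,0,8,-16 for degrees 0…6.
Finally multiplying by (1 + 2q^2 + q^4), the product of all factors after the first has coefficients 1,-7,19,-29,35,-29,1 for degrees 0…6.
[q^6] = 1·1 + 1·35 + 1·19 = 55.

55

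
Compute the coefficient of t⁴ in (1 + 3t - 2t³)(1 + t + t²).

(1 + 3t - 2t³) has coefficients 1,3,0,-2 for degrees 0…3.
(1 + t + t²) has coefficients 1,1,1,0,0 for degrees 0…4.
[t⁴] = 1·0 + 3·0 − 2·1 = -2.

-2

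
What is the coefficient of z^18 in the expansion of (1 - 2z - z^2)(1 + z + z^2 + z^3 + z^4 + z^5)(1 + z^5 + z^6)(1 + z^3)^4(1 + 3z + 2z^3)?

-292

(1 - 2z - z^2) has coefficients 1,-2,-1 for degrees 0…2.
(1 + z + z^2 + z^3 + z^4 + z^5) has coefficients 1,1,1,1,1,1,0,0,0,0,0,0,0,0,0,0,0,0,0 for degrees 0…18.
Multiplying by (1 + z^5 + z^6) gives running coefficients 1,1,1,1,1,2,2,2,2,2,2,1,0,0,0,0,0,0,0 for degrees 0…18.
Multiplying by (1 + z^3)^4 gives running coefficients 1,1,1,5,5,6,12,12,16,20,20,25,25,25,25,21,21,16,10 for degrees 0…18.
Finally multiplying by (1 + 3z + 2z^3), the product of all factors after the first has coefficients 1,4,4,10,22,23,40,58,64,92,104,117,140,140,150,146,134,129,100 for degrees 0…18.
[z^18] = 1·100 − 2·129 − 1·134 = -292.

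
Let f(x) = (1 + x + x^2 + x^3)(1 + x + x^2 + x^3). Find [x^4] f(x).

(1 + x + x^2 + x^3) has coefficients 1,1,1,1 for degrees 0…3.
(1 + x + x^2 + x^3) has coefficients 1,1,1,1,0 for degrees 0…4.
[x^4] = 1·0 + 1·1 + 1·1 + 1·1 = 3.

3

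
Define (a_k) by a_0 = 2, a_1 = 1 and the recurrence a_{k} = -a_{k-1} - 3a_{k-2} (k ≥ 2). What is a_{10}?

413

The ordinary generating function has denominator 1 + x + 3x^2.
Iterating the recurrence: a_0,…,a_{10} = 2, 1, -7, 4, 17, -29, -22, 109, -43, -284, 413.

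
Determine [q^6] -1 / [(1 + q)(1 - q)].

Partial fractions give a closed form: a_n = (-1/2)·(-1)^n + (-1/2)·1^n.
At n = 6: a_6 = -1.

-1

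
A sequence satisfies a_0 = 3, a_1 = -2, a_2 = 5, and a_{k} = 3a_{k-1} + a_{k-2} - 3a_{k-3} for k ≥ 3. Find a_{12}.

132863

The ordinary generating function has denominator 1 - 3z - z^2 + 3z^3.
Iterating the recurrence: a_0,…,a_{12} = 3, -2, 5, 4, 23, 58, 185, 544, 1643, 4918, 14765, 44284, 132863.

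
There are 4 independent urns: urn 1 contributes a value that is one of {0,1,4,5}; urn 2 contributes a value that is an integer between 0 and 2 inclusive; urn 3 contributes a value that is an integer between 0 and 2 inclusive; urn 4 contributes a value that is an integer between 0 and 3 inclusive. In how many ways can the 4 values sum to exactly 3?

14

The generating function for the choices is (1 + t + t⁴ + t⁵)·(1 + t + t²)·(1 + t + t²)·(1 + t + t² + t³); the count is [t³].
(1 + t + t⁴ + t⁵) has coefficients 1,1,0,0 for degrees 0…3.
(1 + t + t²) has coefficients 1,1,1,0 for degrees 0…3.
Multiplying by (1 + t + t²) gives running coefficients 1,2,3,2 for degrees 0…3.
Finally multiplying by (1 + t + t² + t³), the product of all factors after the first has coefficients 1,3,6,8 for degrees 0…3.
[t³] = 1·8 + 1·6 = 14.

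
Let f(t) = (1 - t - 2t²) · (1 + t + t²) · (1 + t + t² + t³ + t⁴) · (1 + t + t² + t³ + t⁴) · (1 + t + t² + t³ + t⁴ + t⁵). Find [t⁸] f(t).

(1 - t - 2t²) has coefficients 1,-1,-2 for degrees 0…2.
(1 + t + t²) has coefficients 1,1,1,0,0,0,0,0,0 for degrees 0…8.
Multiplying by (1 + t + t² + t³ + t⁴) gives running coefficients 1,2,3,3,3,2,1,0,0 for degrees 0…8.
Multiplying by (1 + t + t² + t³ + t⁴) gives running coefficients 1,3,6,9,12,13,12,9,6 for degrees 0…8.
Finally multiplying by (1 + t + t² + t³ + t⁴ + t⁵), the product of all factors after the first has coefficients 1,4,10,19,31,44,55,61,61 for degrees 0…8.
[t⁸] = 1·61 − 1·61 − 2·55 = -110.

-110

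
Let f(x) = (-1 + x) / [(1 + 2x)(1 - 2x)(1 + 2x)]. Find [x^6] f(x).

The denominator gives the recurrence a_n = −2a_(n−1) + 4a_(n−2) + 8a_(n−3) for n ≥ 3; the numerator fixes a_0 = -1, a_1 = 3, a_2 = -10.
Iterating: -1, 3, -10, 24, -64, 144, -352, so a_6 = -352.

-352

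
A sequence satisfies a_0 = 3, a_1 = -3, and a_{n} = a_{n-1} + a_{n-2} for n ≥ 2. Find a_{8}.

-24

The ordinary generating function has denominator 1 - t - t^2.
Iterating the recurrence: a_0,…,a_{8} = 3, -3, 0, -3, -3, -6, -9, -15, -24.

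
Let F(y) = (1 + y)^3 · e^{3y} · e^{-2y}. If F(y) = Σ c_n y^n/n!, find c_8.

The EGF product rule gives c_8 = Σ_{k_1+k_2+k_3=8} C(8; k_1,k_2,k_3) · ∏ g_i(k_i), where (1+y)^3 gives the falling factorial (3)_k; e^{3y} gives (3)^k; e^{-2y} gives (-2)^k.
g_1(k) for k = 0…8: 1, 3, 6, 6, 0, 0, 0, 0, 0.
g_2(k) for k = 0…8: 1, 3, 9, 27, 81, 243, 729, 2187, 6561.
g_3(k) for k = 0…8: 1, -2, 4, -8, 16, -32, 64, -128, 256.
First combine the last two factors: h(k) = Σ_j C(k,j)·g_2(j)·g_3(k−j) for k = 0…8: 1, 1, 1, 1, 1, 1, 1, 1, 1.
c_8 = Σ_k C(8,k)·g_1(k)·h(8−k) = 1·1·1 + 8·3·1 + 28·6·1 + 56·6·1 = 1 + 24 + 168 + 336 = 529.

529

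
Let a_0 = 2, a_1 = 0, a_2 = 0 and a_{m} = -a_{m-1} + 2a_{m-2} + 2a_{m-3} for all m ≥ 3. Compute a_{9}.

60

The ordinary generating function has denominator 1 + t - 2t^2 - 2t^3.
Iterating the recurrence: a_0,…,a_{9} = 2, 0, 0, 4, -4, 12, -12, 28, -28, 60.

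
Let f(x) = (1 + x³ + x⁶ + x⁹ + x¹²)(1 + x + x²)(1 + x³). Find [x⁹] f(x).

2

(1 + x³ + x⁶ + x⁹ + x¹²) has coefficients 1,0,0,1,0,0,1,0,0,1 for degrees 0…9.
(1 + x + x²) has coefficients 1,1,1,0,0,0,0,0,0,0 for degrees 0…9.
Finally multiplying by (1 + x³), the product of all factors after the first has coefficients 1,1,1,1,1,1,0,0,0,0 for degrees 0…9.
[x⁹] = 1·0 + 1·0 + 1·1 + 1·1 = 2.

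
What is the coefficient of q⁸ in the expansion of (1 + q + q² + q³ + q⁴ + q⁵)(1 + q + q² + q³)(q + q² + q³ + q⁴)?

(1 + q + q² + q³ + q⁴ + q⁵) has coefficients 1,1,1,1,1,1 for degrees 0…5.
(1 + q + q² + q³) has coefficients 1,1,1,1,0,0,0,0,0 for degrees 0…8.
Finally multiplying by (q + q² + q³ + q⁴), the product of all factors after the first has coefficients 0,1,2,3,4,3,2,1,0 for degrees 0…8.
[q⁸] = 1·0 + 1·1 + 1·2 + 1·3 + 1·4 + 1·3 = 13.

13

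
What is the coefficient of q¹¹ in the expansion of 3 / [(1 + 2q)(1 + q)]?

-12285

Partial fractions give a closed form: a_n = (6)·(-2)^n + (-3)·(-1)^n.
At n = 11: a_11 = -12285.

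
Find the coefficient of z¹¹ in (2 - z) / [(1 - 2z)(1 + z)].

2047

Partial fractions give a closed form: a_n = (1)·2^n + (1)·(-1)^n.
At n = 11: a_11 = 2047.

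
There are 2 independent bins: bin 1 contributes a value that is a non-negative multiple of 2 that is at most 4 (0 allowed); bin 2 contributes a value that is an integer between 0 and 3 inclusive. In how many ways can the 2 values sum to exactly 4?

The generating function for the choices is (1 + z² + z⁴)·(1 + z + z² + z³); the count is [z⁴].
(1 + z² + z⁴) has coefficients 1,0,1,0,1 for degrees 0…4.
(1 + z + z² + z³) has coefficients 1,1,1,1,0 for degrees 0…4.
[z⁴] = 1·0 + 1·1 + 1·1 = 2.

2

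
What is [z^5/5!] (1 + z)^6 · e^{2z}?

The EGF product rule gives c_5 = Σ_{k_1+k_2=5} C(5; k_1,k_2) · ∏ g_i(k_i), where (1+z)^6 gives the falling factorial (6)_k; e^{2z} gives (2)^k.
g_1(k) for k = 0…5: 1, 6, 30, 120, 360, 720.
g_2(k) for k = 0…5: 1, 2, 4, 8, 16, 32.
c_5 = Σ_k C(5,k)·g_1(k)·g_2(5−k) = 1·1·32 + 5·6·16 + 10·30·8 + 10·120·4 + 5·360·2 + 1·720·1 = 32 + 480 + 2400 + 4800 + 3600 + 720 = 12032.

12032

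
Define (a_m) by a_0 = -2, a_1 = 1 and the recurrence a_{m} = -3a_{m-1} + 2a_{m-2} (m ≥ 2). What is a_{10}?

-169099

The ordinary generating function has denominator 1 + 3z - 2z^2.
Iterating the recurrence: a_0,…,a_{10} = -2, 1, -7, 23, -83, 295, -1051, 3743, -13331, 47479, -169099.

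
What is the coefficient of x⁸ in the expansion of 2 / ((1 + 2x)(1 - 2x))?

Partial fractions give a closed form: a_n = (1)·(-2)^n + (1)·2^n.
At n = 8: a_8 = 512.

512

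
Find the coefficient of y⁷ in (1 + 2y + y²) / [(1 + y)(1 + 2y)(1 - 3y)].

Partial fractions give a closed form: a_n = (1/5)·(-2)^n + (4/5)·3^n.
At n = 7: a_7 = 1724.

1724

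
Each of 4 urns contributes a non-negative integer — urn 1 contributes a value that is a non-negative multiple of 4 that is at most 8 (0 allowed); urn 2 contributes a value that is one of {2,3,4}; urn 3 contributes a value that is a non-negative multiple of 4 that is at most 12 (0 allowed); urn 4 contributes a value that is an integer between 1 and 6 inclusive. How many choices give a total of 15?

The generating function for the choices is (1 + z^4 + z^8)·(z^2 + z^3 + z^4)·(1 + z^4 + z^8 + z^12)·(z + z^2 + z^3 + z^4 + z^5 + z^6); the count is [z^15].
(1 + z^4 + z^8) has coefficients 1,0,0,0,1,0,0,0,1 for degrees 0…8.
(z^2 + z^3 + z^4) has coefficients 0,0,1,1,1,0,0,0,0,0,0,0,0,0,0,0 for degrees 0…15.
Multiplying by (1 + z^4 + z^8 + z^12) gives running coefficients 0,0,1,1,1,0,1,1,1,0,1,1,1,0,1,1 for degrees 0…15.
Finally multiplying by (z + z^2 + z^3 + z^4 + z^5 + z^6), the product of all factors after the first has coefficients 0,0,0,1,2,3,3,4,5,5,4,4,5,5,4,4 for degrees 0…15.
[z^15] = 1·4 + 1·4 + 1·4 = 12.

12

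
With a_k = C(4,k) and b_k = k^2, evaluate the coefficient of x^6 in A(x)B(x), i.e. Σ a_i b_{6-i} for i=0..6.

272

Write out a_i and b_{6-i} for i = 0,…,6 and sum the products.
Σ = 1·36 + 4·25 + 6·16 + 4·9 + 1·4 + 0·1 + 0·0 = 272.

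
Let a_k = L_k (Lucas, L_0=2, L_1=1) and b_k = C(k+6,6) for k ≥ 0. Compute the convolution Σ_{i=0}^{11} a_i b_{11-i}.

Write out a_i and b_{11-i} for i = 0,…,11 and sum the products.
Σ = 2·12376 + 1·8008 + 3·5005 + 4·3003 + 7·1716 + 11·924 + 18·462 + 29·210 + 47·84 + 76·28 + 123·7 + 199·1 = 103505.

103505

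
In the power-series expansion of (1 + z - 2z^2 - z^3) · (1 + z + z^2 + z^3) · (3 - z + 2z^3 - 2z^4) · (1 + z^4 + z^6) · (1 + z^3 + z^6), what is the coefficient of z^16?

2

(1 + z - 2z^2 - z^3) has coefficients 1,1,-2,-1 for degrees 0…3.
(1 + z + z^2 + z^3) has coefficients 1,1,1,1,0,0,0,0,0,0,0,0,0,0,0,0,0 for degrees 0…16.
Multiplying by (3 - z + 2z^3 - 2z^4) gives running coefficients 3,2,2,4,-1,0,0,-2,0,0,0,0,0,0,0,0,0 for degrees 0…16.
Multiplying by (1 + z^4 + z^6) gives running coefficients 3,2,2,4,2,2,5,4,1,4,-1,-2,0,-2,0,0,0 for degrees 0…16.
Finally multiplying by (1 + z^3 + z^6), the product of all factors after the first has coefficients 3,2,2,7,4,4,12,8,5,13,5,1,9,1,-1,4,-3 for degrees 0…16.
[z^16] = 1·(-3) + 1·4 − 2·(-1) − 1·1 = 2.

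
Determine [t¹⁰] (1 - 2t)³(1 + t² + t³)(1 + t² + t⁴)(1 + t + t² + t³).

-15

(1 - 2t)³ has coefficients 1,-6,12,-8 for degrees 0…3.
(1 + t² + t³) has coefficients 1,0,1,1,0,0,0,0,0,0,0 for degrees 0…10.
Multiplying by (1 + t² + t⁴) gives running coefficients 1,0,2,1,2,1,1,1,0,0,0 for degrees 0…10.
Finally multiplying by (1 + t + t² + t³), the product of all factors after the first has coefficients 1,1,3,4,5,6,5,5,3,2,1 for degrees 0…10.
[t¹⁰] = 1·1 − 6·2 + 12·3 − 8·5 = -15.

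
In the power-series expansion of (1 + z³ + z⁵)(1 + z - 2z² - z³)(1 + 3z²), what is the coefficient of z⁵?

(1 + z³ + z⁵) has coefficients 1,0,0,1,0,1 for degrees 0…5.
(1 + z - 2z² - z³) has coefficients 1,1,-2,-1,0,0 for degrees 0…5.
Finally multiplying by (1 + 3z²), the product of all factors after the first has coefficients 1,1,1,2,-6,-3 for degrees 0…5.
[z⁵] = 1·(-3) + 1·1 + 1·1 = -1.

-1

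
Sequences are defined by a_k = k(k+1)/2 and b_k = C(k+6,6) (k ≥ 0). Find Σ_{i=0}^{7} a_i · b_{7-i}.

5005

The convolution is the x^7 coefficient of A(x)B(x).
Σ = 0·1716 + 1·924 + 3·462 + 6·210 + 10·84 + 15·28 + 21·7 + 28·1 = 5005.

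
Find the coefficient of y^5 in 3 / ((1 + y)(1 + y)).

The denominator gives the recurrence a_n = −2a_(n−1) − a_(n−2) for n ≥ 2; the numerator fixes a_0 = 3, a_1 = -6.
Iterating: 3, -6, 9, -12, 15, -18, so a_5 = -18.

-18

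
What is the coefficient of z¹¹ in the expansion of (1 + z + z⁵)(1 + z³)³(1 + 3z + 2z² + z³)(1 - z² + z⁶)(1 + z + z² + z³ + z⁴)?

37

(1 + z + z⁵) has coefficients 1,1,0,0,0,1 for degrees 0…5.
(1 + z³)³ has coefficients 1,0,0,3,0,0,3,0,0,1,0,0 for degrees 0…11.
Multiplying by (1 + 3z + 2z² + z³) gives running coefficients 1,3,2,4,9,6,6,9,6,4,3,2 for degrees 0…11.
Multiplying by (1 - z² + z⁶) gives running coefficients 1,3,1,1,7,2,-2,6,2,-1,6,4 for degrees 0…11.
Finally multiplying by (1 + z + z² + z³ + z⁴), the product of all factors after the first has coefficients 1,4,5,6,13,14,9,14,15,7,11,17 for degrees 0…11.
[z¹¹] = 1·17 + 1·11 + 1·9 = 37.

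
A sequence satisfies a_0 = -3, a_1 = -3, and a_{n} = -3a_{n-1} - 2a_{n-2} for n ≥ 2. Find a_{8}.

1527

The ordinary generating function has denominator 1 + 3q + 2q^2.
Iterating the recurrence: a_0,…,a_{8} = -3, -3, 15, -39, 87, -183, 375, -759, 1527.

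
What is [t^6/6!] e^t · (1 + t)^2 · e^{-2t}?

The EGF product rule gives c_6 = Σ_{k_1+k_2+k_3=6} C(6; k_1,k_2,k_3) · ∏ g_i(k_i), where e^t gives (1)^k; (1+t)^2 gives the falling factorial (2)_k; e^{-2t} gives (-2)^k.
g_1(k) for k = 0…6: 1, 1, 1, 1, 1, 1, 1.
g_2(k) for k = 0…6: 1, 2, 2, 0, 0, 0, 0.
g_3(k) for k = 0…6: 1, -2, 4, -8, 16, -32, 64.
First combine the last two factors: h(k) = Σ_j C(k,j)·g_2(j)·g_3(k−j) for k = 0…6: 1, 0, -2, 4, 0, -32, 160.
c_6 = Σ_k C(6,k)·g_1(k)·h(6−k) = 1·1·160 + 6·1·(-32) + 20·1·4 + 15·1·(-2) + 1·1·1 = 160 − 192 + 80 − 30 + 1 = 19.

19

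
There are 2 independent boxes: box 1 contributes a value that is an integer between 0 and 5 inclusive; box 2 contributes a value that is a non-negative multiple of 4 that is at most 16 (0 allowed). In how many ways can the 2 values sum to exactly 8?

2

The generating function for the choices is (1 + y + y^2 + y^3 + y^4 + y^5)·(1 + y^4 + y^8 + y^12 + y^16); the count is [y^8].
(1 + y + y^2 + y^3 + y^4 + y^5) has coefficients 1,1,1,1,1,1 for degrees 0…5.
(1 + y^4 + y^8 + y^12 + y^16) has coefficients 1,0,0,0,1,0,0,0,1 for degrees 0…8.
[y^8] = 1·1 + 1·0 + 1·0 + 1·0 + 1·1 + 1·0 = 2.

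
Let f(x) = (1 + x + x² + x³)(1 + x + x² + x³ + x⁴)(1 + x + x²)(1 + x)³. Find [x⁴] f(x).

59

(1 + x + x² + x³) has coefficients 1,1,1,1 for degrees 0…3.
(1 + x + x² + x³ + x⁴) has coefficients 1,1,1,1,1 for degrees 0…4.
Multiplying by (1 + x + x²) gives running coefficients 1,2,3,3,3 for degrees 0…4.
Finally multiplying by (1 + x)³, the product of all factors after the first has coefficients 1,5,12,19,23 for degrees 0…4.
[x⁴] = 1·23 + 1·19 + 1·12 + 1·5 = 59.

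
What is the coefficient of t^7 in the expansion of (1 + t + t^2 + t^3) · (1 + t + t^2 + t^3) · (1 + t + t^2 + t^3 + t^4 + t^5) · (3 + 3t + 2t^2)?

114

(1 + t + t^2 + t^3) has coefficients 1,1,1,1 for degrees 0…3.
(1 + t + t^2 + t^3) has coefficients 1,1,1,1,0,0,0,0 for degrees 0…7.
Multiplying by (1 + t + t^2 + t^3 + t^4 + t^5) gives running coefficients 1,2,3,4,4,4,3,2 for degrees 0…7.
Finally multiplying by (3 + 3t + 2t^2), the product of all factors after the first has coefficients 3,9,17,25,30,32,29,23 for degrees 0…7.
[t^7] = 1·23 + 1·29 + 1·32 + 1·30 = 114.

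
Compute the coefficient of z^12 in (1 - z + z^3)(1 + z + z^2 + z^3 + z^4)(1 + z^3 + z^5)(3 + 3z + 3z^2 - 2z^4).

(1 - z + z^3) has coefficients 1,-1,0,1 for degrees 0…3.
(1 + z + z^2 + z^3 + z^4) has coefficients 1,1,1,1,1,0,0,0,0,0,0,0,0 for degrees 0…12.
Multiplying by (1 + z^3 + z^5) gives running coefficients 1,1,1,2,2,2,2,2,1,1,0,0,0 for degrees 0…12.
Finally multiplying by (3 + 3z + 3z^2 - 2z^4), the product of all factors after the first has coefficients 3,6,9,12,13,16,16,14,11,8,2,-1,-2 for degrees 0…12.
[z^12] = 1·(-2) − 1·(-1) + 1·8 = 7.

7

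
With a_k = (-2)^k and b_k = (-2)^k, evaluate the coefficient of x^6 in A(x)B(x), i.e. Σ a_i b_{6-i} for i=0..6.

This is [x^6] in the product of the two ordinary generating functions.
Σ = 1·64 − 2·(-32) + 4·16 − 8·(-8) + 16·4 − 32·(-2) + 64·1 = 448.

448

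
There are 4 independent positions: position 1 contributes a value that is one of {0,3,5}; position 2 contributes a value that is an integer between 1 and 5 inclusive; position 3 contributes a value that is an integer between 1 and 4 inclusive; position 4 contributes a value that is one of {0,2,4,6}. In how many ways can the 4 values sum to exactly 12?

25

The generating function for the choices is (1 + t³ + t⁵)·(t + t² + t³ + t⁴ + t⁵)·(t + t² + t³ + t⁴)·(1 + t² + t⁴ + t⁶); the count is [t¹²].
(1 + t³ + t⁵) has coefficients 1,0,0,1,0,1 for degrees 0…5.
(t + t² + t³ + t⁴ + t⁵) has coefficients 0,1,1,1,1,1,0,0,0,0,0,0,0 for degrees 0…12.
Multiplying by (t + t² + t³ + t⁴) gives running coefficients 0,0,1,2,3,4,4,3,2,1,0,0,0 for degrees 0…12.
Finally multiplying by (1 + t² + t⁴ + t⁶), the product of all factors after the first has coefficients 0,0,1,2,4,6,8,9,10,10,9,8,6 for degrees 0…12.
[t¹²] = 1·6 + 1·10 + 1·9 = 25.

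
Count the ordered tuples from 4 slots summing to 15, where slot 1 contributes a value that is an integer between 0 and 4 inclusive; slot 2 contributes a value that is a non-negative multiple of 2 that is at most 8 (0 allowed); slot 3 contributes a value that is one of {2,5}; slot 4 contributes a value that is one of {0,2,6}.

The generating function for the choices is (1 + t + t^2 + t^3 + t^4)·(1 + t^2 + t^4 + t^6 + t^8)·(t^2 + t^5)·(1 + t^2 + t^6); the count is [t^15].
(1 + t + t^2 + t^3 + t^4) has coefficients 1,1,1,1,1 for degrees 0…4.
(1 + t^2 + t^4 + t^6 + t^8) has coefficients 1,0,1,0,1,0,1,0,1,0,0,0,0,0,0,0 for degrees 0…15.
Multiplying by (t^2 + t^5) gives running coefficients 0,0,1,0,1,1,1,1,1,1,1,1,0,1,0,0 for degrees 0…15.
Finally multiplying by (1 + t^2 + t^6), the product of all factors after the first has coefficients 0,0,1,0,2,1,2,2,3,2,3,3,2,3,1,2 for degrees 0…15.
[t^15] = 1·2 + 1·1 + 1·3 + 1·2 + 1·3 = 11.

11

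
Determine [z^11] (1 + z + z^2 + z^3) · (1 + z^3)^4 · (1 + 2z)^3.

(1 + z + z^2 + z^3) has coefficients 1,1,1,1 for degrees 0…3.
(1 + z^3)^4 has coefficients 1,0,0,4,0,0,6,0,0,4,0,0 for degrees 0…11.
Finally multiplying by (1 + 2z)^3, the product of all factors after the first has coefficients 1,6,12,12,24,48,38,36,72,52,24,48 for degrees 0…11.
[z^11] = 1·48 + 1·24 + 1·52 + 1·72 = 196.

196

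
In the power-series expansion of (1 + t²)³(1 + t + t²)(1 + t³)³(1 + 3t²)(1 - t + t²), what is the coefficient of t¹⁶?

39

(1 + t²)³ has coefficients 1,0,3,0,3,0,1 for degrees 0…6.
(1 + t + t²) has coefficients 1,1,1,0,0,0,0,0,0,0,0,0,0,0,0,0,0 for degrees 0…16.
Multiplying by (1 + t³)³ gives running coefficients 1,1,1,3,3,3,3,3,3,1,1,1,0,0,0,0,0 for degrees 0…16.
Multiplying by (1 + 3t²) gives running coefficients 1,1,4,6,6,12,12,12,12,10,10,4,3,3,0,0,0 for degrees 0…16.
Finally multiplying by (1 - t + t²), the product of all factors after the first has coefficients 1,0,4,3,4,12,6,12,12,10,12,4,9,4,0,3,0 for degrees 0…16.
[t¹⁶] = 1·0 + 3·0 + 3·9 + 1·12 = 39.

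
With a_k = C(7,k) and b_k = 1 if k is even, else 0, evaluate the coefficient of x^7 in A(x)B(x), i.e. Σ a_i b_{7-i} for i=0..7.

64

The convolution is the t^7 coefficient of A(t)B(t).
Σ = 1·0 + 7·1 + 21·0 + 35·1 + 35·0 + 21·1 + 7·0 + 1·1 = 64.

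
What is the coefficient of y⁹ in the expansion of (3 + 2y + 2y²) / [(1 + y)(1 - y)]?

The denominator gives the recurrence a_n = a_(n−2) for n ≥ 3; the numerator fixes a_0 = 3, a_1 = 2, a_2 = 5.
Iterating: 3, 2, 5, 2, 5, 2, 5, 2, 5, 2, so a_9 = 2.

2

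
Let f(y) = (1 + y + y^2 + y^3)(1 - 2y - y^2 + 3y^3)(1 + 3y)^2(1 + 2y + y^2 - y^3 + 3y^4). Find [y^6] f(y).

48

(1 + y + y^2 + y^3) has coefficients 1,1,1,1 for degrees 0…3.
(1 - 2y - y^2 + 3y^3) has coefficients 1,-2,-1,3,0,0,0 for degrees 0…6.
Multiplying by (1 + 3y)^2 gives running coefficients 1,4,-4,-21,9,27,0 for degrees 0…6.
Finally multiplying by (1 + 2y + y^2 - y^3 + 3y^4), the product of all factors after the first has coefficients 1,6,5,-26,-38,40,72 for degrees 0…6.
[y^6] = 1·72 + 1·40 + 1·(-38) + 1·(-26) = 48.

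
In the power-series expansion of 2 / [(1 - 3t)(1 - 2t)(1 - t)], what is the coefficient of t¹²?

4750202

Partial fractions give a closed form: a_n = (9)·3^n + (-8)·2^n + (1)·1^n.
At n = 12: a_12 = 4750202.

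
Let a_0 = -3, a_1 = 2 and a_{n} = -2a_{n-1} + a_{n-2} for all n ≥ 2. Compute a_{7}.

The ordinary generating function has denominator 1 + 2t - t^2.
Iterating the recurrence: a_0,…,a_{7} = -3, 2, -7, 16, -39, 94, -227, 548.

548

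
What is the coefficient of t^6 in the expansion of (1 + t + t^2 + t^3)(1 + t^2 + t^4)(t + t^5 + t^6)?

4

(1 + t + t^2 + t^3) has coefficients 1,1,1,1 for degrees 0…3.
(1 + t^2 + t^4) has coefficients 1,0,1,0,1,0,0 for degrees 0…6.
Finally multiplying by (t + t^5 + t^6), the product of all factors after the first has coefficients 0,1,0,1,0,2,1 for degrees 0…6.
[t^6] = 1·1 + 1·2 + 1·0 + 1·1 = 4.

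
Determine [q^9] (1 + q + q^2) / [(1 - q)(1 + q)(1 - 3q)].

31984

Partial fractions give a closed form: a_n = (-3/4)·1^n + (1/8)·(-1)^n + (13/8)·3^n.
At n = 9: a_9 = 31984.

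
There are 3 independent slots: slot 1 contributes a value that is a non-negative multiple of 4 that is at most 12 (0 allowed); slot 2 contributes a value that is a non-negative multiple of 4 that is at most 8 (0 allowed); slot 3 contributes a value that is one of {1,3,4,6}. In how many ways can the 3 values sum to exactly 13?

The generating function for the choices is (1 + y^4 + y^8 + y^12)·(1 + y^4 + y^8)·(y + y^3 + y^4 + y^6); the count is [y^13].
(1 + y^4 + y^8 + y^12) has coefficients 1,0,0,0,1,0,0,0,1,0,0,0,1 for degrees 0…12.
(1 + y^4 + y^8) has coefficients 1,0,0,0,1,0,0,0,1,0,0,0,0,0 for degrees 0…13.
Finally multiplying by (y + y^3 + y^4 + y^6), the product of all factors after the first has coefficients 0,1,0,1,1,1,1,1,1,1,1,1,1,0 for degrees 0…13.
[y^13] = 1·0 + 1·1 + 1·1 + 1·1 = 3.

3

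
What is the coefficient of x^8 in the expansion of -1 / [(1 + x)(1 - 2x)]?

-171

Partial fractions give a closed form: a_n = (-1/3)·(-1)^n + (-2/3)·2^n.
At n = 8: a_8 = -171.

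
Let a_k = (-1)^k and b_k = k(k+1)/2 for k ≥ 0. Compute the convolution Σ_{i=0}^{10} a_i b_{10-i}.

The convolution is the x^10 coefficient of A(x)B(x).
Σ = 1·55 − 1·45 + 1·36 − 1·28 + 1·21 − 1·15 + 1·10 − 1·6 + 1·3 − 1·1 + 1·0 = 30.

30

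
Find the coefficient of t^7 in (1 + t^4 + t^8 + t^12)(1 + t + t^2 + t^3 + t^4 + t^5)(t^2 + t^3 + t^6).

5

(1 + t^4 + t^8 + t^12) has coefficients 1,0,0,0,1,0,0,0 for degrees 0…7.
(1 + t + t^2 + t^3 + t^4 + t^5) has coefficients 1,1,1,1,1,1,0,0 for degrees 0…7.
Finally multiplying by (t^2 + t^3 + t^6), the product of all factors after the first has coefficients 0,0,1,2,2,2,3,3 for degrees 0…7.
[t^7] = 1·3 + 1·2 = 5.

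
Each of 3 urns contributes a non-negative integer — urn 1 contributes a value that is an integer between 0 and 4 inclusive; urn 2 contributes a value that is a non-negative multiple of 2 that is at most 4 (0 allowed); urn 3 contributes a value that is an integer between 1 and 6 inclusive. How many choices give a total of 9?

The generating function for the choices is (1 + z + z^2 + z^3 + z^4)·(1 + z^2 + z^4)·(z + z^2 + z^3 + z^4 + z^5 + z^6); the count is [z^9].
(1 + z + z^2 + z^3 + z^4) has coefficients 1,1,1,1,1 for degrees 0…4.
(1 + z^2 + z^4) has coefficients 1,0,1,0,1,0,0,0,0,0 for degrees 0…9.
Finally multiplying by (z + z^2 + z^3 + z^4 + z^5 + z^6), the product of all factors after the first has coefficients 0,1,1,2,2,3,3,2,2,1 for degrees 0…9.
[z^9] = 1·1 + 1·2 + 1·2 + 1·3 + 1·3 = 11.

11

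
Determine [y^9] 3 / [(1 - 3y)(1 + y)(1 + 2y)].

The denominator gives the recurrence a_n = 7a_(n−2) + 6a_(n−3) for n ≥ 3; the numerator fixes a_0 = 3, a_1 = 0, a_2 = 21.
Iterating: 3, 0, 21, 18, 147, 252, 1137, 2646, 9471, 25344, so a_9 = 25344.

25344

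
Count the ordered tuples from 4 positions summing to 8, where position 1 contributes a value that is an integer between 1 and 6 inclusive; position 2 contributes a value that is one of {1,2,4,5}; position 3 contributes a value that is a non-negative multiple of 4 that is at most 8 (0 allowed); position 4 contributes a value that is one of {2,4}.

7

The generating function for the choices is (y + y^2 + y^3 + y^4 + y^5 + y^6)·(y + y^2 + y^4 + y^5)·(1 + y^4 + y^8)·(y^2 + y^4); the count is [y^8].
(y + y^2 + y^3 + y^4 + y^5 + y^6) has coefficients 0,1,1,1,1,1,1 for degrees 0…6.
(y + y^2 + y^4 + y^5) has coefficients 0,1,1,0,1,1,0,0,0 for degrees 0…8.
Multiplying by (1 + y^4 + y^8) gives running coefficients 0,1,1,0,1,2,1,0,1 for degrees 0…8.
Finally multiplying by (y^2 + y^4), the product of all factors after the first has coefficients 0,0,0,1,1,1,2,2,2 for degrees 0…8.
[y^8] = 1·2 + 1·2 + 1·1 + 1·1 + 1·1 + 1·0 = 7.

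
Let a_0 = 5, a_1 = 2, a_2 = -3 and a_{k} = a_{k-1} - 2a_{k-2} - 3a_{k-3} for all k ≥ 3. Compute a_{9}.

The ordinary generating function has denominator 1 - q + 2q^2 + 3q^3.
Iterating the recurrence: a_0,…,a_{9} = 5, 2, -3, -22, -22, 31, 141, 145, -230, -943.

-943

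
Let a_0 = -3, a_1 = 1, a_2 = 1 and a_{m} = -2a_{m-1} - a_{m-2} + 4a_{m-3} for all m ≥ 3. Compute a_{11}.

-1935

The ordinary generating function has denominator 1 + 2t + t^2 - 4t^3.
Iterating the recurrence: a_0,…,a_{11} = -3, 1, 1, -15, 33, -47, 1, 177, -543, 913, -575, -1935.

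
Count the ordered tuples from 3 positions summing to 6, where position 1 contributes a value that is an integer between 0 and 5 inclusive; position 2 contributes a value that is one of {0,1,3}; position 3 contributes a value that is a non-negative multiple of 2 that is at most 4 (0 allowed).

7

The generating function for the choices is (1 + x + x^2 + x^3 + x^4 + x^5)·(1 + x + x^3)·(1 + x^2 + x^4); the count is [x^6].
(1 + x + x^2 + x^3 + x^4 + x^5) has coefficients 1,1,1,1,1,1 for degrees 0…5.
(1 + x + x^3) has coefficients 1,1,0,1,0,0,0 for degrees 0…6.
Finally multiplying by (1 + x^2 + x^4), the product of all factors after the first has coefficients 1,1,1,2,1,2,0 for degrees 0…6.
[x^6] = 1·0 + 1·2 + 1·1 + 1·2 + 1·1 + 1·1 = 7.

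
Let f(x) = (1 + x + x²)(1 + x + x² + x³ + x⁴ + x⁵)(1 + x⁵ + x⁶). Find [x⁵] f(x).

4

(1 + x + x²) has coefficients 1,1,1 for degrees 0…2.
(1 + x + x² + x³ + x⁴ + x⁵) has coefficients 1,1,1,1,1,1 for degrees 0…5.
Finally multiplying by (1 + x⁵ + x⁶), the product of all factors after the first has coefficients 1,1,1,1,1,2 for degrees 0…5.
[x⁵] = 1·2 + 1·1 + 1·1 = 4.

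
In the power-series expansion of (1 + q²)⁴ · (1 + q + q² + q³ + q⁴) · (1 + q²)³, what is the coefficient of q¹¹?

(1 + q²)⁴ has coefficients 1,0,4,0,6,0,4,0,1 for degrees 0…8.
(1 + q + q² + q³ + q⁴) has coefficients 1,1,1,1,1,0,0,0,0,0,0,0 for degrees 0…11.
Finally multiplying by (1 + q²)³, the product of all factors after the first has coefficients 1,1,4,4,7,6,7,4,4,1,1,0 for degrees 0…11.
[q¹¹] = 1·0 + 4·1 + 6·4 + 4·6 + 1·4 = 56.

56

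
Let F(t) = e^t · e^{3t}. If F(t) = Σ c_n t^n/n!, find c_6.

The EGF product rule gives c_6 = Σ_{k_1+k_2=6} C(6; k_1,k_2) · ∏ g_i(k_i), where e^t gives (1)^k; e^{3t} gives (3)^k.
g_1(k) for k = 0…6: 1, 1, 1, 1, 1, 1, 1.
g_2(k) for k = 0…6: 1, 3, 9, 27, 81, 243, 729.
c_6 = Σ_k C(6,k)·g_1(k)·g_2(6−k) = 1·1·729 + 6·1·243 + 15·1·81 + 20·1·27 + 15·1·9 + 6·1·3 + 1·1·1 = 729 + 1458 + 1215 + 540 + 135 + 18 + 1 = 4096.

4096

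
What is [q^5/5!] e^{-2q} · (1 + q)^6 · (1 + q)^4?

The EGF product rule gives c_5 = Σ_{k_1+k_2+k_3=5} C(5; k_1,k_2,k_3) · ∏ g_i(k_i), where e^{-2q} gives (-2)^k; (1+q)^6 gives the falling factorial (6)_k; (1+q)^4 gives the falling factorial (4)_k.
g_1(k) for k = 0…5: 1, -2, 4, -8, 16, -32.
g_2(k) for k = 0…5: 1, 6, 30, 120, 360, 720.
g_3(k) for k = 0…5: 1, 4, 12, 24, 24, 0.
First combine the last two factors: h(k) = Σ_j C(k,j)·g_2(j)·g_3(k−j) for k = 0…5: 1, 10, 90, 720, 5040, 30240.
c_5 = Σ_k C(5,k)·g_1(k)·h(5−k) = 1·1·30240 + 5·(-2)·5040 + 10·4·720 + 10·(-8)·90 + 5·16·10 + 1·(-32)·1 = 30240 − 50400 + 28800 − 7200 + 800 − 32 = 2208.

2208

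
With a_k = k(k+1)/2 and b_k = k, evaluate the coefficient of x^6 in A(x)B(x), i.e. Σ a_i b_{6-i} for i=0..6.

This is [x^6] in the product of the two ordinary generating functions.
Σ = 0·6 + 1·5 + 3·4 + 6·3 + 10·2 + 15·1 + 21·0 = 70.

70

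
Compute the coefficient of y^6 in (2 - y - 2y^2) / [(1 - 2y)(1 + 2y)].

The denominator gives the recurrence a_n = 4a_(n−2) for n ≥ 3; the numerator fixes a_0 = 2, a_1 = -1, a_2 = 6.
Iterating: 2, -1, 6, -4, 24, -16, 96, so a_6 = 96.

96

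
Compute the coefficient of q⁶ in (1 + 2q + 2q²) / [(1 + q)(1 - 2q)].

The denominator gives the recurrence a_n = a_(n−1) + 2a_(n−2) for n ≥ 3; the numerator fixes a_0 = 1, a_1 = 3, a_2 = 7.
Iterating: 1, 3, 7, 13, 27, 53, 107, so a_6 = 107.

107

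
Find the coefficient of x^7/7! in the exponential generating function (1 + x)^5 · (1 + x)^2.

The EGF product rule gives c_7 = Σ_{k_1+k_2=7} C(7; k_1,k_2) · ∏ g_i(k_i), where (1+x)^5 gives the falling factorial (5)_k; (1+x)^2 gives the falling factorial (2)_k.
g_1(k) for k = 0…7: 1, 5, 20, 60, 120, 120, 0, 0.
g_2(k) for k = 0…7: 1, 2, 2, 0, 0, 0, 0, 0.
c_7 = Σ_k C(7,k)·g_1(k)·g_2(7−k) = 21·120·2 = 5040.

5040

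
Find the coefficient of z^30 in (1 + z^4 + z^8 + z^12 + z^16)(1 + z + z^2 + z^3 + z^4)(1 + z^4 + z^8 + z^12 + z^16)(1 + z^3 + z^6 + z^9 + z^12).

21

(1 + z^4 + z^8 + z^12 + z^16) has coefficients 1,0,0,0,1,0,0,0,1,0,0,0,1,0,0,0,1 for degrees 0…16.
(1 + z + z^2 + z^3 + z^4) has coefficients 1,1,1,1,1,0,0,0,0,0,0,0,0,0,0,0,0,0,0,0,0,0,0,0,0,0,0,0,0,0,0 for degrees 0…30.
Multiplying by (1 + z^4 + z^8 + z^12 + z^16) gives running coefficients 1,1,1,1,2,1,1,1,2,1,1,1,2,1,1,1,2,1,1,1,1,0,0,0,0,0,0,0,0,0,0 for degrees 0…30.
Finally multiplying by (1 + z^3 + z^6 + z^9 + z^12), the product of all factors after the first has coefficients 1,1,1,2,3,2,3,4,4,4,5,5,6,6,6,6,7,6,6,6,6,5,5,4,4,4,3,2,3,2,1 for degrees 0…30.
[z^30] = 1·1 + 1·3 + 1·5 + 1·6 + 1·6 = 21.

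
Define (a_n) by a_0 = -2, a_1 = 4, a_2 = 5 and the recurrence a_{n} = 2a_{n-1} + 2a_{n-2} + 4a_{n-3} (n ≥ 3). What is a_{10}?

35888

The ordinary generating function has denominator 1 - 2z - 2z^2 - 4z^3.
Iterating the recurrence: a_0,…,a_{10} = -2, 4, 5, 10, 46, 132, 396, 1240, 3800, 11664, 35888.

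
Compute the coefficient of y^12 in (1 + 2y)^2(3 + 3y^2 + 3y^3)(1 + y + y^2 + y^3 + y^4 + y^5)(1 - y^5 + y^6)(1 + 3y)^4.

(1 + 2y)^2 has coefficients 1,4,4 for degrees 0…2.
(3 + 3y^2 + 3y^3) has coefficients 3,0,3,3,0,0,0,0,0,0,0,0,0 for degrees 0…12.
Multiplying by (1 + y + y^2 + y^3 + y^4 + y^5) gives running coefficients 3,3,6,9,9,9,6,6,3,0,0,0,0 for degrees 0…12.
Multiplying by (1 - y^5 + y^6) gives running coefficients 3,3,6,9,9,6,6,3,0,0,0,3,0 for degrees 0…12.
Finally multiplying by (1 + 3y)^4, the product of all factors after the first has coefficients 3,39,204,567,1008,1491,2022,2100,1737,1296,810,246,36 for degrees 0…12.
[y^12] = 1·36 + 4·246 + 4·810 = 4260.

4260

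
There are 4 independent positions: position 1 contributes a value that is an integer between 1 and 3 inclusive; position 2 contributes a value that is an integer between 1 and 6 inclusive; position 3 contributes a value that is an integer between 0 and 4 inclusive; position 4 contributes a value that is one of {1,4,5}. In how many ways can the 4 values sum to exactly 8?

23

The generating function for the choices is (y + y^2 + y^3)·(y + y^2 + y^3 + y^4 + y^5 + y^6)·(1 + y + y^2 + y^3 + y^4)·(y + y^4 + y^5); the count is [y^8].
(y + y^2 + y^3) has coefficients 0,1,1,1 for degrees 0…3.
(y + y^2 + y^3 + y^4 + y^5 + y^6) has coefficients 0,1,1,1,1,1,1,0,0 for degrees 0…8.
Multiplying by (1 + y + y^2 + y^3 + y^4) gives running coefficients 0,1,2,3,4,5,5,4,3 for degrees 0…8.
Finally multiplying by (y + y^4 + y^5), the product of all factors after the first has coefficients 0,0,1,2,3,5,8,10,11 for degrees 0…8.
[y^8] = 1·10 + 1·8 + 1·5 = 23.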